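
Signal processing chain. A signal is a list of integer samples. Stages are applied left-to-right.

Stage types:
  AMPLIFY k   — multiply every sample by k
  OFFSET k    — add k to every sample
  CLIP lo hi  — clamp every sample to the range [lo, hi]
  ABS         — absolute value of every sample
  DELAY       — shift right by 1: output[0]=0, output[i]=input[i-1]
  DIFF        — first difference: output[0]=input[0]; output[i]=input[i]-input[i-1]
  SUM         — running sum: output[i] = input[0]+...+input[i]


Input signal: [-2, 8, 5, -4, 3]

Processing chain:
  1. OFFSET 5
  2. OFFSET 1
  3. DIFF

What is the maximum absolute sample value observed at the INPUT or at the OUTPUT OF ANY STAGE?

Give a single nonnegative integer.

Input: [-2, 8, 5, -4, 3] (max |s|=8)
Stage 1 (OFFSET 5): -2+5=3, 8+5=13, 5+5=10, -4+5=1, 3+5=8 -> [3, 13, 10, 1, 8] (max |s|=13)
Stage 2 (OFFSET 1): 3+1=4, 13+1=14, 10+1=11, 1+1=2, 8+1=9 -> [4, 14, 11, 2, 9] (max |s|=14)
Stage 3 (DIFF): s[0]=4, 14-4=10, 11-14=-3, 2-11=-9, 9-2=7 -> [4, 10, -3, -9, 7] (max |s|=10)
Overall max amplitude: 14

Answer: 14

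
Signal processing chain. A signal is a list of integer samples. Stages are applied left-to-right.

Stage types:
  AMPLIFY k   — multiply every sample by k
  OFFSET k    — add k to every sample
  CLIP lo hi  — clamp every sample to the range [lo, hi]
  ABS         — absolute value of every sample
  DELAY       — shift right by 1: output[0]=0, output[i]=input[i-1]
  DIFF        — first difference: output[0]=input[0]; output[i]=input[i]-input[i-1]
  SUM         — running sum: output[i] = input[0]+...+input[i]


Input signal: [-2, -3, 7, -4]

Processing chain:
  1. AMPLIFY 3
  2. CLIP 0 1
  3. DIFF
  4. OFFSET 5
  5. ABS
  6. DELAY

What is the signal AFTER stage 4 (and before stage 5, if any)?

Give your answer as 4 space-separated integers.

Answer: 5 5 6 4

Derivation:
Input: [-2, -3, 7, -4]
Stage 1 (AMPLIFY 3): -2*3=-6, -3*3=-9, 7*3=21, -4*3=-12 -> [-6, -9, 21, -12]
Stage 2 (CLIP 0 1): clip(-6,0,1)=0, clip(-9,0,1)=0, clip(21,0,1)=1, clip(-12,0,1)=0 -> [0, 0, 1, 0]
Stage 3 (DIFF): s[0]=0, 0-0=0, 1-0=1, 0-1=-1 -> [0, 0, 1, -1]
Stage 4 (OFFSET 5): 0+5=5, 0+5=5, 1+5=6, -1+5=4 -> [5, 5, 6, 4]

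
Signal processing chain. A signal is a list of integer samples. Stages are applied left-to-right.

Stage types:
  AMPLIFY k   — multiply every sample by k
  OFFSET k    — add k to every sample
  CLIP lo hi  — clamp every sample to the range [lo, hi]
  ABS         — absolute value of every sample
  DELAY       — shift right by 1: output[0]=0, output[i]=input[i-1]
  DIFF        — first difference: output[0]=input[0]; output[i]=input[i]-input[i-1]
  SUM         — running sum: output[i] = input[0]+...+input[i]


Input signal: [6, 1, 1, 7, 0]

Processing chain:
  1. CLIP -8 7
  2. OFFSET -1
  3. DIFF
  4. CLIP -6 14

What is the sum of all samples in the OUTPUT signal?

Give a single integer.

Answer: 0

Derivation:
Input: [6, 1, 1, 7, 0]
Stage 1 (CLIP -8 7): clip(6,-8,7)=6, clip(1,-8,7)=1, clip(1,-8,7)=1, clip(7,-8,7)=7, clip(0,-8,7)=0 -> [6, 1, 1, 7, 0]
Stage 2 (OFFSET -1): 6+-1=5, 1+-1=0, 1+-1=0, 7+-1=6, 0+-1=-1 -> [5, 0, 0, 6, -1]
Stage 3 (DIFF): s[0]=5, 0-5=-5, 0-0=0, 6-0=6, -1-6=-7 -> [5, -5, 0, 6, -7]
Stage 4 (CLIP -6 14): clip(5,-6,14)=5, clip(-5,-6,14)=-5, clip(0,-6,14)=0, clip(6,-6,14)=6, clip(-7,-6,14)=-6 -> [5, -5, 0, 6, -6]
Output sum: 0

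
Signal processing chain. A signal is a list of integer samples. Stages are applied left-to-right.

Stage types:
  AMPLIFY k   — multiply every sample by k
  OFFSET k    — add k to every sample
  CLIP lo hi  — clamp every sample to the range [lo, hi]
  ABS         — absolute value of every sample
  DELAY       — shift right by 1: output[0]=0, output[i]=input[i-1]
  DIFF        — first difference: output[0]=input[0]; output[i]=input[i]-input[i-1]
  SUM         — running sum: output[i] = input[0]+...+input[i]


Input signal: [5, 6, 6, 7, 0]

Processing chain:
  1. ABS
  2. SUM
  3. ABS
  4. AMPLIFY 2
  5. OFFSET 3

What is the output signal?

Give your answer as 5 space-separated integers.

Input: [5, 6, 6, 7, 0]
Stage 1 (ABS): |5|=5, |6|=6, |6|=6, |7|=7, |0|=0 -> [5, 6, 6, 7, 0]
Stage 2 (SUM): sum[0..0]=5, sum[0..1]=11, sum[0..2]=17, sum[0..3]=24, sum[0..4]=24 -> [5, 11, 17, 24, 24]
Stage 3 (ABS): |5|=5, |11|=11, |17|=17, |24|=24, |24|=24 -> [5, 11, 17, 24, 24]
Stage 4 (AMPLIFY 2): 5*2=10, 11*2=22, 17*2=34, 24*2=48, 24*2=48 -> [10, 22, 34, 48, 48]
Stage 5 (OFFSET 3): 10+3=13, 22+3=25, 34+3=37, 48+3=51, 48+3=51 -> [13, 25, 37, 51, 51]

Answer: 13 25 37 51 51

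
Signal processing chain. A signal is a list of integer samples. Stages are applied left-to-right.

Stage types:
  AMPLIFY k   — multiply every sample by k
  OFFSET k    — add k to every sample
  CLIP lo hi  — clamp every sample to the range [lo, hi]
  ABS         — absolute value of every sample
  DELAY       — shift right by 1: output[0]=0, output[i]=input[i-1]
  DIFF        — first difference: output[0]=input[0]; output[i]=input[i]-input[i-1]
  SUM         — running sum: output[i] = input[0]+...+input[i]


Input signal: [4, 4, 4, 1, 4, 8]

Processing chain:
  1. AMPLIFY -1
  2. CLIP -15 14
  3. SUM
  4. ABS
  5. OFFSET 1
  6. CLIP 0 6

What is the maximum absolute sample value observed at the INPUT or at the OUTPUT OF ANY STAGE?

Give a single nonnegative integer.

Input: [4, 4, 4, 1, 4, 8] (max |s|=8)
Stage 1 (AMPLIFY -1): 4*-1=-4, 4*-1=-4, 4*-1=-4, 1*-1=-1, 4*-1=-4, 8*-1=-8 -> [-4, -4, -4, -1, -4, -8] (max |s|=8)
Stage 2 (CLIP -15 14): clip(-4,-15,14)=-4, clip(-4,-15,14)=-4, clip(-4,-15,14)=-4, clip(-1,-15,14)=-1, clip(-4,-15,14)=-4, clip(-8,-15,14)=-8 -> [-4, -4, -4, -1, -4, -8] (max |s|=8)
Stage 3 (SUM): sum[0..0]=-4, sum[0..1]=-8, sum[0..2]=-12, sum[0..3]=-13, sum[0..4]=-17, sum[0..5]=-25 -> [-4, -8, -12, -13, -17, -25] (max |s|=25)
Stage 4 (ABS): |-4|=4, |-8|=8, |-12|=12, |-13|=13, |-17|=17, |-25|=25 -> [4, 8, 12, 13, 17, 25] (max |s|=25)
Stage 5 (OFFSET 1): 4+1=5, 8+1=9, 12+1=13, 13+1=14, 17+1=18, 25+1=26 -> [5, 9, 13, 14, 18, 26] (max |s|=26)
Stage 6 (CLIP 0 6): clip(5,0,6)=5, clip(9,0,6)=6, clip(13,0,6)=6, clip(14,0,6)=6, clip(18,0,6)=6, clip(26,0,6)=6 -> [5, 6, 6, 6, 6, 6] (max |s|=6)
Overall max amplitude: 26

Answer: 26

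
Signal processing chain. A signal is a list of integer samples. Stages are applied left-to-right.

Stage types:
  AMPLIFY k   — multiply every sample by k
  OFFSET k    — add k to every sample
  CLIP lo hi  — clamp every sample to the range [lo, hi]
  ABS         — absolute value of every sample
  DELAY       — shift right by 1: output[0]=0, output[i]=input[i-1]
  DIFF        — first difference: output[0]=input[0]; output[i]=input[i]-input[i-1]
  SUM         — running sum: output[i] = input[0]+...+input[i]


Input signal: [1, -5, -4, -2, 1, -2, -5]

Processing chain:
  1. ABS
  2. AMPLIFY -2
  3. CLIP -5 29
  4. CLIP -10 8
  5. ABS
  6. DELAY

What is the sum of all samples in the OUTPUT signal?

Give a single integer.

Input: [1, -5, -4, -2, 1, -2, -5]
Stage 1 (ABS): |1|=1, |-5|=5, |-4|=4, |-2|=2, |1|=1, |-2|=2, |-5|=5 -> [1, 5, 4, 2, 1, 2, 5]
Stage 2 (AMPLIFY -2): 1*-2=-2, 5*-2=-10, 4*-2=-8, 2*-2=-4, 1*-2=-2, 2*-2=-4, 5*-2=-10 -> [-2, -10, -8, -4, -2, -4, -10]
Stage 3 (CLIP -5 29): clip(-2,-5,29)=-2, clip(-10,-5,29)=-5, clip(-8,-5,29)=-5, clip(-4,-5,29)=-4, clip(-2,-5,29)=-2, clip(-4,-5,29)=-4, clip(-10,-5,29)=-5 -> [-2, -5, -5, -4, -2, -4, -5]
Stage 4 (CLIP -10 8): clip(-2,-10,8)=-2, clip(-5,-10,8)=-5, clip(-5,-10,8)=-5, clip(-4,-10,8)=-4, clip(-2,-10,8)=-2, clip(-4,-10,8)=-4, clip(-5,-10,8)=-5 -> [-2, -5, -5, -4, -2, -4, -5]
Stage 5 (ABS): |-2|=2, |-5|=5, |-5|=5, |-4|=4, |-2|=2, |-4|=4, |-5|=5 -> [2, 5, 5, 4, 2, 4, 5]
Stage 6 (DELAY): [0, 2, 5, 5, 4, 2, 4] = [0, 2, 5, 5, 4, 2, 4] -> [0, 2, 5, 5, 4, 2, 4]
Output sum: 22

Answer: 22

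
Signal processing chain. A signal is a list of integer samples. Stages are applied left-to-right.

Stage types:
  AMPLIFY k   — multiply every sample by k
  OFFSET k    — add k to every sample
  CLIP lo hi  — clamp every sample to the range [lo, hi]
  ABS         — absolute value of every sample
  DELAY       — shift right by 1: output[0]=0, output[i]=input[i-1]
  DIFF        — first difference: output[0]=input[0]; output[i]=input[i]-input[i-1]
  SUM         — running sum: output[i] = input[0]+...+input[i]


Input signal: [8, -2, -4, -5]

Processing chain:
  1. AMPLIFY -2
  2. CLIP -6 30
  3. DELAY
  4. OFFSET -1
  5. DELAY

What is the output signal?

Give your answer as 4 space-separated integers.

Answer: 0 -1 -7 3

Derivation:
Input: [8, -2, -4, -5]
Stage 1 (AMPLIFY -2): 8*-2=-16, -2*-2=4, -4*-2=8, -5*-2=10 -> [-16, 4, 8, 10]
Stage 2 (CLIP -6 30): clip(-16,-6,30)=-6, clip(4,-6,30)=4, clip(8,-6,30)=8, clip(10,-6,30)=10 -> [-6, 4, 8, 10]
Stage 3 (DELAY): [0, -6, 4, 8] = [0, -6, 4, 8] -> [0, -6, 4, 8]
Stage 4 (OFFSET -1): 0+-1=-1, -6+-1=-7, 4+-1=3, 8+-1=7 -> [-1, -7, 3, 7]
Stage 5 (DELAY): [0, -1, -7, 3] = [0, -1, -7, 3] -> [0, -1, -7, 3]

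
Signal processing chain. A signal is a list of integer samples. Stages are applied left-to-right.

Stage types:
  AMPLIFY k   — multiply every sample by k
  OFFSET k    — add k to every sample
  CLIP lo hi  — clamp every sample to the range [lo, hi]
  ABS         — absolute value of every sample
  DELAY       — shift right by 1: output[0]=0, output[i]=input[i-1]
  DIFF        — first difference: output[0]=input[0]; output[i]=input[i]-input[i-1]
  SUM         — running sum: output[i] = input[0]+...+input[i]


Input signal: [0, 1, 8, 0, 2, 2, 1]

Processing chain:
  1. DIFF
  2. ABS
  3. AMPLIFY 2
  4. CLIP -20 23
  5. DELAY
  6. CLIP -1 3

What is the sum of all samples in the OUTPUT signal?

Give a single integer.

Answer: 11

Derivation:
Input: [0, 1, 8, 0, 2, 2, 1]
Stage 1 (DIFF): s[0]=0, 1-0=1, 8-1=7, 0-8=-8, 2-0=2, 2-2=0, 1-2=-1 -> [0, 1, 7, -8, 2, 0, -1]
Stage 2 (ABS): |0|=0, |1|=1, |7|=7, |-8|=8, |2|=2, |0|=0, |-1|=1 -> [0, 1, 7, 8, 2, 0, 1]
Stage 3 (AMPLIFY 2): 0*2=0, 1*2=2, 7*2=14, 8*2=16, 2*2=4, 0*2=0, 1*2=2 -> [0, 2, 14, 16, 4, 0, 2]
Stage 4 (CLIP -20 23): clip(0,-20,23)=0, clip(2,-20,23)=2, clip(14,-20,23)=14, clip(16,-20,23)=16, clip(4,-20,23)=4, clip(0,-20,23)=0, clip(2,-20,23)=2 -> [0, 2, 14, 16, 4, 0, 2]
Stage 5 (DELAY): [0, 0, 2, 14, 16, 4, 0] = [0, 0, 2, 14, 16, 4, 0] -> [0, 0, 2, 14, 16, 4, 0]
Stage 6 (CLIP -1 3): clip(0,-1,3)=0, clip(0,-1,3)=0, clip(2,-1,3)=2, clip(14,-1,3)=3, clip(16,-1,3)=3, clip(4,-1,3)=3, clip(0,-1,3)=0 -> [0, 0, 2, 3, 3, 3, 0]
Output sum: 11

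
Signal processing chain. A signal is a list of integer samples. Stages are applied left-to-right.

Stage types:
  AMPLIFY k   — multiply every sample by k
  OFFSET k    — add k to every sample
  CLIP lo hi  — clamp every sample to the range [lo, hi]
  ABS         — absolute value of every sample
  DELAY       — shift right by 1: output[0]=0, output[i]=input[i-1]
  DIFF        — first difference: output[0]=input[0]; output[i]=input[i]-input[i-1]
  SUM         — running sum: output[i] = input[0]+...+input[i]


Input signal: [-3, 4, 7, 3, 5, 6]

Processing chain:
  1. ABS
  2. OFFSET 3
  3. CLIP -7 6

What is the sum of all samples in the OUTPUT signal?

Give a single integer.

Input: [-3, 4, 7, 3, 5, 6]
Stage 1 (ABS): |-3|=3, |4|=4, |7|=7, |3|=3, |5|=5, |6|=6 -> [3, 4, 7, 3, 5, 6]
Stage 2 (OFFSET 3): 3+3=6, 4+3=7, 7+3=10, 3+3=6, 5+3=8, 6+3=9 -> [6, 7, 10, 6, 8, 9]
Stage 3 (CLIP -7 6): clip(6,-7,6)=6, clip(7,-7,6)=6, clip(10,-7,6)=6, clip(6,-7,6)=6, clip(8,-7,6)=6, clip(9,-7,6)=6 -> [6, 6, 6, 6, 6, 6]
Output sum: 36

Answer: 36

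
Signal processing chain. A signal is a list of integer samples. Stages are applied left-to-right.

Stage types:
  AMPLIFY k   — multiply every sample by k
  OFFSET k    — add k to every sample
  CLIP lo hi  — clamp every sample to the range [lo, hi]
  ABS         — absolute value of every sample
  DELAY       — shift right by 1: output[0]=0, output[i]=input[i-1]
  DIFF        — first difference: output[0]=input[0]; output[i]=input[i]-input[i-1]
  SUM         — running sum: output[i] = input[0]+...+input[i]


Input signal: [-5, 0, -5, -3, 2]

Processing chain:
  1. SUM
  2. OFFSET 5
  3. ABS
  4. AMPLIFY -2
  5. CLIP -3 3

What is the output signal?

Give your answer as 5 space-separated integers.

Answer: 0 0 -3 -3 -3

Derivation:
Input: [-5, 0, -5, -3, 2]
Stage 1 (SUM): sum[0..0]=-5, sum[0..1]=-5, sum[0..2]=-10, sum[0..3]=-13, sum[0..4]=-11 -> [-5, -5, -10, -13, -11]
Stage 2 (OFFSET 5): -5+5=0, -5+5=0, -10+5=-5, -13+5=-8, -11+5=-6 -> [0, 0, -5, -8, -6]
Stage 3 (ABS): |0|=0, |0|=0, |-5|=5, |-8|=8, |-6|=6 -> [0, 0, 5, 8, 6]
Stage 4 (AMPLIFY -2): 0*-2=0, 0*-2=0, 5*-2=-10, 8*-2=-16, 6*-2=-12 -> [0, 0, -10, -16, -12]
Stage 5 (CLIP -3 3): clip(0,-3,3)=0, clip(0,-3,3)=0, clip(-10,-3,3)=-3, clip(-16,-3,3)=-3, clip(-12,-3,3)=-3 -> [0, 0, -3, -3, -3]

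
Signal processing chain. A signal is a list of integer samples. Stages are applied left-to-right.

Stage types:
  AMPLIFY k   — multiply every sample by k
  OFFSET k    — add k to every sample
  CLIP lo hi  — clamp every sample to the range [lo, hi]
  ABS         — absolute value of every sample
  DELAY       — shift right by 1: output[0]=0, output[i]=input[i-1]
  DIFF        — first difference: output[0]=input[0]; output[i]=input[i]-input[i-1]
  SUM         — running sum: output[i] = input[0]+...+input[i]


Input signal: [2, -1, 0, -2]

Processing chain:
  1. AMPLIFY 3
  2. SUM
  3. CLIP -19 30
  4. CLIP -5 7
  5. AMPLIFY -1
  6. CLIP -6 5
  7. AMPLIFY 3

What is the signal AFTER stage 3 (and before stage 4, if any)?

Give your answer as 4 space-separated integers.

Input: [2, -1, 0, -2]
Stage 1 (AMPLIFY 3): 2*3=6, -1*3=-3, 0*3=0, -2*3=-6 -> [6, -3, 0, -6]
Stage 2 (SUM): sum[0..0]=6, sum[0..1]=3, sum[0..2]=3, sum[0..3]=-3 -> [6, 3, 3, -3]
Stage 3 (CLIP -19 30): clip(6,-19,30)=6, clip(3,-19,30)=3, clip(3,-19,30)=3, clip(-3,-19,30)=-3 -> [6, 3, 3, -3]

Answer: 6 3 3 -3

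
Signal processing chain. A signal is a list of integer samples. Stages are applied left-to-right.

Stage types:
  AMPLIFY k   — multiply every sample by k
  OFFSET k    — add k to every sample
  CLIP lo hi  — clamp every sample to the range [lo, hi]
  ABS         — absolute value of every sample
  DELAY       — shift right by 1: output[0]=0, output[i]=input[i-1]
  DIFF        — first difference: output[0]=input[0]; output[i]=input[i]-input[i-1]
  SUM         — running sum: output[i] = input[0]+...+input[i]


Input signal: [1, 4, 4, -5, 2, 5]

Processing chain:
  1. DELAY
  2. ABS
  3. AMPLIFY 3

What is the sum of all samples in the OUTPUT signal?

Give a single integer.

Answer: 48

Derivation:
Input: [1, 4, 4, -5, 2, 5]
Stage 1 (DELAY): [0, 1, 4, 4, -5, 2] = [0, 1, 4, 4, -5, 2] -> [0, 1, 4, 4, -5, 2]
Stage 2 (ABS): |0|=0, |1|=1, |4|=4, |4|=4, |-5|=5, |2|=2 -> [0, 1, 4, 4, 5, 2]
Stage 3 (AMPLIFY 3): 0*3=0, 1*3=3, 4*3=12, 4*3=12, 5*3=15, 2*3=6 -> [0, 3, 12, 12, 15, 6]
Output sum: 48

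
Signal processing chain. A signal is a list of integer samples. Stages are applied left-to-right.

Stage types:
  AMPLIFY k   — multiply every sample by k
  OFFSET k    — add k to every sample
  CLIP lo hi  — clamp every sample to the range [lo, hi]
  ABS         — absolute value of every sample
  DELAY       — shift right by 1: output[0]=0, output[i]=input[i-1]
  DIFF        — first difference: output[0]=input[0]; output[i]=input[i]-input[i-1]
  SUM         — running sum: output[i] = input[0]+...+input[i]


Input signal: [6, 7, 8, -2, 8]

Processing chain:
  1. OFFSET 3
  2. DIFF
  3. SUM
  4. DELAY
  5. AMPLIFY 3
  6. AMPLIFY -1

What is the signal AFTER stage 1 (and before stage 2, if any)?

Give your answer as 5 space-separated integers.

Input: [6, 7, 8, -2, 8]
Stage 1 (OFFSET 3): 6+3=9, 7+3=10, 8+3=11, -2+3=1, 8+3=11 -> [9, 10, 11, 1, 11]

Answer: 9 10 11 1 11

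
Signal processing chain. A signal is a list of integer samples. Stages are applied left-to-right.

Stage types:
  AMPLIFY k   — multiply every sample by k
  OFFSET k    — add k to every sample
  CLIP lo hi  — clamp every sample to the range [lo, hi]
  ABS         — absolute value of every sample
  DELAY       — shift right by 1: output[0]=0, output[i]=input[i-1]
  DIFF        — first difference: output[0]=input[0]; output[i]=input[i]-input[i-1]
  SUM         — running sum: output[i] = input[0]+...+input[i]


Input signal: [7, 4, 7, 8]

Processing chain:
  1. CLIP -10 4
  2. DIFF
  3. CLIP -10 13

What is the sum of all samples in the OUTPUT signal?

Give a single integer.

Input: [7, 4, 7, 8]
Stage 1 (CLIP -10 4): clip(7,-10,4)=4, clip(4,-10,4)=4, clip(7,-10,4)=4, clip(8,-10,4)=4 -> [4, 4, 4, 4]
Stage 2 (DIFF): s[0]=4, 4-4=0, 4-4=0, 4-4=0 -> [4, 0, 0, 0]
Stage 3 (CLIP -10 13): clip(4,-10,13)=4, clip(0,-10,13)=0, clip(0,-10,13)=0, clip(0,-10,13)=0 -> [4, 0, 0, 0]
Output sum: 4

Answer: 4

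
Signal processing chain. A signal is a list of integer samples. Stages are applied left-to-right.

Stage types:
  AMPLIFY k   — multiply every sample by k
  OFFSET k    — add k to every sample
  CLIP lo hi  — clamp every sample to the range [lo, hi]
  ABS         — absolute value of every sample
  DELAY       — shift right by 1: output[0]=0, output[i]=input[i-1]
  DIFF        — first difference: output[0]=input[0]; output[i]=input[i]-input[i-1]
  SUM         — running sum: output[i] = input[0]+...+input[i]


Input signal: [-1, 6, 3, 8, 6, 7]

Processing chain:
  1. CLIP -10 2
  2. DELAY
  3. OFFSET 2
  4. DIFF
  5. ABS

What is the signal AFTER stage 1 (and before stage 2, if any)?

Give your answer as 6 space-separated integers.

Input: [-1, 6, 3, 8, 6, 7]
Stage 1 (CLIP -10 2): clip(-1,-10,2)=-1, clip(6,-10,2)=2, clip(3,-10,2)=2, clip(8,-10,2)=2, clip(6,-10,2)=2, clip(7,-10,2)=2 -> [-1, 2, 2, 2, 2, 2]

Answer: -1 2 2 2 2 2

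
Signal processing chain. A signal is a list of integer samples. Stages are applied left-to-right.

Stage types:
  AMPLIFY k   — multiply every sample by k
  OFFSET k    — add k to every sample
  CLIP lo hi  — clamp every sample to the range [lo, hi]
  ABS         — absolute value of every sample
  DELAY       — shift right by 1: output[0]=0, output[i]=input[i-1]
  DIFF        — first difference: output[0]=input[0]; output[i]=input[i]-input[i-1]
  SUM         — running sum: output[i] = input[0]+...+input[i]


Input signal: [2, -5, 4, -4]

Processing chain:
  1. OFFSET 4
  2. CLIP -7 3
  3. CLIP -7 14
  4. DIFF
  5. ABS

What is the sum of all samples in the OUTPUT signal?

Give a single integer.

Answer: 14

Derivation:
Input: [2, -5, 4, -4]
Stage 1 (OFFSET 4): 2+4=6, -5+4=-1, 4+4=8, -4+4=0 -> [6, -1, 8, 0]
Stage 2 (CLIP -7 3): clip(6,-7,3)=3, clip(-1,-7,3)=-1, clip(8,-7,3)=3, clip(0,-7,3)=0 -> [3, -1, 3, 0]
Stage 3 (CLIP -7 14): clip(3,-7,14)=3, clip(-1,-7,14)=-1, clip(3,-7,14)=3, clip(0,-7,14)=0 -> [3, -1, 3, 0]
Stage 4 (DIFF): s[0]=3, -1-3=-4, 3--1=4, 0-3=-3 -> [3, -4, 4, -3]
Stage 5 (ABS): |3|=3, |-4|=4, |4|=4, |-3|=3 -> [3, 4, 4, 3]
Output sum: 14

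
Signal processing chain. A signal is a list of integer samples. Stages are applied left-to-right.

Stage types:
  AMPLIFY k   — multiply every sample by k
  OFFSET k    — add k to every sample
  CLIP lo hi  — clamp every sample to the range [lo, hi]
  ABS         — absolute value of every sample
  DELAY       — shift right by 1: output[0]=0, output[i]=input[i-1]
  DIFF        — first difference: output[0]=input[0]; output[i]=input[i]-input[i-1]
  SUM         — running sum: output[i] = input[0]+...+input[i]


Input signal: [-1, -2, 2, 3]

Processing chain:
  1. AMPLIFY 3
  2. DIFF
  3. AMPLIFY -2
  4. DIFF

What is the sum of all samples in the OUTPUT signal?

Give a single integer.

Answer: -6

Derivation:
Input: [-1, -2, 2, 3]
Stage 1 (AMPLIFY 3): -1*3=-3, -2*3=-6, 2*3=6, 3*3=9 -> [-3, -6, 6, 9]
Stage 2 (DIFF): s[0]=-3, -6--3=-3, 6--6=12, 9-6=3 -> [-3, -3, 12, 3]
Stage 3 (AMPLIFY -2): -3*-2=6, -3*-2=6, 12*-2=-24, 3*-2=-6 -> [6, 6, -24, -6]
Stage 4 (DIFF): s[0]=6, 6-6=0, -24-6=-30, -6--24=18 -> [6, 0, -30, 18]
Output sum: -6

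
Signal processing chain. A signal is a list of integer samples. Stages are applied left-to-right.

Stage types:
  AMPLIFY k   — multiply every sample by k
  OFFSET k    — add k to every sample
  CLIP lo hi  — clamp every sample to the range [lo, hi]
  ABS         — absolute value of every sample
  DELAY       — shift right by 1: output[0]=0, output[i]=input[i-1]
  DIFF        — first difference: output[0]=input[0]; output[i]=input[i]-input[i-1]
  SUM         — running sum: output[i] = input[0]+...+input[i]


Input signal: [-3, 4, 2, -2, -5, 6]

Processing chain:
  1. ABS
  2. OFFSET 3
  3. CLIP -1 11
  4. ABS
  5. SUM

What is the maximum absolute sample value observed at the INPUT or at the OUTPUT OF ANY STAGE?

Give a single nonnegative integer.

Input: [-3, 4, 2, -2, -5, 6] (max |s|=6)
Stage 1 (ABS): |-3|=3, |4|=4, |2|=2, |-2|=2, |-5|=5, |6|=6 -> [3, 4, 2, 2, 5, 6] (max |s|=6)
Stage 2 (OFFSET 3): 3+3=6, 4+3=7, 2+3=5, 2+3=5, 5+3=8, 6+3=9 -> [6, 7, 5, 5, 8, 9] (max |s|=9)
Stage 3 (CLIP -1 11): clip(6,-1,11)=6, clip(7,-1,11)=7, clip(5,-1,11)=5, clip(5,-1,11)=5, clip(8,-1,11)=8, clip(9,-1,11)=9 -> [6, 7, 5, 5, 8, 9] (max |s|=9)
Stage 4 (ABS): |6|=6, |7|=7, |5|=5, |5|=5, |8|=8, |9|=9 -> [6, 7, 5, 5, 8, 9] (max |s|=9)
Stage 5 (SUM): sum[0..0]=6, sum[0..1]=13, sum[0..2]=18, sum[0..3]=23, sum[0..4]=31, sum[0..5]=40 -> [6, 13, 18, 23, 31, 40] (max |s|=40)
Overall max amplitude: 40

Answer: 40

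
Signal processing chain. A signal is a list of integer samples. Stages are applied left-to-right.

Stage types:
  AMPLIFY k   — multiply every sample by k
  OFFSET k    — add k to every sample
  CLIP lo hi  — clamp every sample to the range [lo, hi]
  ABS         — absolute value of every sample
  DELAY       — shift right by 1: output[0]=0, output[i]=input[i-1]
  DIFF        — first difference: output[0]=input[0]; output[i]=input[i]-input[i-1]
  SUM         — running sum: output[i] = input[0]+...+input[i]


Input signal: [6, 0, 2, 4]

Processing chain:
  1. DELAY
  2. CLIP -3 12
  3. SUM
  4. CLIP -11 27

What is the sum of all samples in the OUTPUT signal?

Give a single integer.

Input: [6, 0, 2, 4]
Stage 1 (DELAY): [0, 6, 0, 2] = [0, 6, 0, 2] -> [0, 6, 0, 2]
Stage 2 (CLIP -3 12): clip(0,-3,12)=0, clip(6,-3,12)=6, clip(0,-3,12)=0, clip(2,-3,12)=2 -> [0, 6, 0, 2]
Stage 3 (SUM): sum[0..0]=0, sum[0..1]=6, sum[0..2]=6, sum[0..3]=8 -> [0, 6, 6, 8]
Stage 4 (CLIP -11 27): clip(0,-11,27)=0, clip(6,-11,27)=6, clip(6,-11,27)=6, clip(8,-11,27)=8 -> [0, 6, 6, 8]
Output sum: 20

Answer: 20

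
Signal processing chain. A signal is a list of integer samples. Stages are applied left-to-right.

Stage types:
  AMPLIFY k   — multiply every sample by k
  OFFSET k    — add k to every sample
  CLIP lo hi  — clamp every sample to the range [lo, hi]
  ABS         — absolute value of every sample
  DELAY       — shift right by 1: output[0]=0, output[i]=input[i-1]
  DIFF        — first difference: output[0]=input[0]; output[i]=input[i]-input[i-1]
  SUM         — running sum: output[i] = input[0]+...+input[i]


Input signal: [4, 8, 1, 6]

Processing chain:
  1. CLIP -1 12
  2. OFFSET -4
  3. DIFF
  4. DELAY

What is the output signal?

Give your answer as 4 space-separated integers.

Answer: 0 0 4 -7

Derivation:
Input: [4, 8, 1, 6]
Stage 1 (CLIP -1 12): clip(4,-1,12)=4, clip(8,-1,12)=8, clip(1,-1,12)=1, clip(6,-1,12)=6 -> [4, 8, 1, 6]
Stage 2 (OFFSET -4): 4+-4=0, 8+-4=4, 1+-4=-3, 6+-4=2 -> [0, 4, -3, 2]
Stage 3 (DIFF): s[0]=0, 4-0=4, -3-4=-7, 2--3=5 -> [0, 4, -7, 5]
Stage 4 (DELAY): [0, 0, 4, -7] = [0, 0, 4, -7] -> [0, 0, 4, -7]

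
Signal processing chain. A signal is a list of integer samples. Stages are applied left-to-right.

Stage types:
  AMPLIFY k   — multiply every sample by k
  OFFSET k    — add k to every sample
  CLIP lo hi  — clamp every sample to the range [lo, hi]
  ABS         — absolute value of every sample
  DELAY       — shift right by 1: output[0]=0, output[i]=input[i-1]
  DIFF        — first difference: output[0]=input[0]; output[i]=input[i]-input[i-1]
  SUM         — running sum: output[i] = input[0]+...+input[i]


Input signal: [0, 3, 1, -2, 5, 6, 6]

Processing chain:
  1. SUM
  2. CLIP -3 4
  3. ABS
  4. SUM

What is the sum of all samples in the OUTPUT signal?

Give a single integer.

Input: [0, 3, 1, -2, 5, 6, 6]
Stage 1 (SUM): sum[0..0]=0, sum[0..1]=3, sum[0..2]=4, sum[0..3]=2, sum[0..4]=7, sum[0..5]=13, sum[0..6]=19 -> [0, 3, 4, 2, 7, 13, 19]
Stage 2 (CLIP -3 4): clip(0,-3,4)=0, clip(3,-3,4)=3, clip(4,-3,4)=4, clip(2,-3,4)=2, clip(7,-3,4)=4, clip(13,-3,4)=4, clip(19,-3,4)=4 -> [0, 3, 4, 2, 4, 4, 4]
Stage 3 (ABS): |0|=0, |3|=3, |4|=4, |2|=2, |4|=4, |4|=4, |4|=4 -> [0, 3, 4, 2, 4, 4, 4]
Stage 4 (SUM): sum[0..0]=0, sum[0..1]=3, sum[0..2]=7, sum[0..3]=9, sum[0..4]=13, sum[0..5]=17, sum[0..6]=21 -> [0, 3, 7, 9, 13, 17, 21]
Output sum: 70

Answer: 70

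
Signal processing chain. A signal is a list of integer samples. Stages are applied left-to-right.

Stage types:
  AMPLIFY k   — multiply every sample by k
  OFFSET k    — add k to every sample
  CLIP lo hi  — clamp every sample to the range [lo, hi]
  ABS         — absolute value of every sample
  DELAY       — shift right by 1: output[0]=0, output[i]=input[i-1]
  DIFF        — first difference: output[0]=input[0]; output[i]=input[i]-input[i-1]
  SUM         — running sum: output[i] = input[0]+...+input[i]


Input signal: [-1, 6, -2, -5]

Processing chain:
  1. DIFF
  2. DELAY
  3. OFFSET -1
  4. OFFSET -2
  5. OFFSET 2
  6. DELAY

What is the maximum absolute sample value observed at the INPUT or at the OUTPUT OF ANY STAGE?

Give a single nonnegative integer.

Answer: 11

Derivation:
Input: [-1, 6, -2, -5] (max |s|=6)
Stage 1 (DIFF): s[0]=-1, 6--1=7, -2-6=-8, -5--2=-3 -> [-1, 7, -8, -3] (max |s|=8)
Stage 2 (DELAY): [0, -1, 7, -8] = [0, -1, 7, -8] -> [0, -1, 7, -8] (max |s|=8)
Stage 3 (OFFSET -1): 0+-1=-1, -1+-1=-2, 7+-1=6, -8+-1=-9 -> [-1, -2, 6, -9] (max |s|=9)
Stage 4 (OFFSET -2): -1+-2=-3, -2+-2=-4, 6+-2=4, -9+-2=-11 -> [-3, -4, 4, -11] (max |s|=11)
Stage 5 (OFFSET 2): -3+2=-1, -4+2=-2, 4+2=6, -11+2=-9 -> [-1, -2, 6, -9] (max |s|=9)
Stage 6 (DELAY): [0, -1, -2, 6] = [0, -1, -2, 6] -> [0, -1, -2, 6] (max |s|=6)
Overall max amplitude: 11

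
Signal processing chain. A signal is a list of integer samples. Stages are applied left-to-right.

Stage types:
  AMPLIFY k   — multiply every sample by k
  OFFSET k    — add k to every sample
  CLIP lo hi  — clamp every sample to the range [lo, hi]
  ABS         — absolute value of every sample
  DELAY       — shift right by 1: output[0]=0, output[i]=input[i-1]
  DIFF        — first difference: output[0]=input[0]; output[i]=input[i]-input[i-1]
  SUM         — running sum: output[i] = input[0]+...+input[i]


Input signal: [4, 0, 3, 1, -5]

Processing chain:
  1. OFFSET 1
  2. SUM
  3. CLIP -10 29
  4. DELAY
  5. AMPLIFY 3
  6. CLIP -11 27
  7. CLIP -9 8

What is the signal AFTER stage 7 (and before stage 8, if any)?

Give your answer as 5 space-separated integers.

Input: [4, 0, 3, 1, -5]
Stage 1 (OFFSET 1): 4+1=5, 0+1=1, 3+1=4, 1+1=2, -5+1=-4 -> [5, 1, 4, 2, -4]
Stage 2 (SUM): sum[0..0]=5, sum[0..1]=6, sum[0..2]=10, sum[0..3]=12, sum[0..4]=8 -> [5, 6, 10, 12, 8]
Stage 3 (CLIP -10 29): clip(5,-10,29)=5, clip(6,-10,29)=6, clip(10,-10,29)=10, clip(12,-10,29)=12, clip(8,-10,29)=8 -> [5, 6, 10, 12, 8]
Stage 4 (DELAY): [0, 5, 6, 10, 12] = [0, 5, 6, 10, 12] -> [0, 5, 6, 10, 12]
Stage 5 (AMPLIFY 3): 0*3=0, 5*3=15, 6*3=18, 10*3=30, 12*3=36 -> [0, 15, 18, 30, 36]
Stage 6 (CLIP -11 27): clip(0,-11,27)=0, clip(15,-11,27)=15, clip(18,-11,27)=18, clip(30,-11,27)=27, clip(36,-11,27)=27 -> [0, 15, 18, 27, 27]
Stage 7 (CLIP -9 8): clip(0,-9,8)=0, clip(15,-9,8)=8, clip(18,-9,8)=8, clip(27,-9,8)=8, clip(27,-9,8)=8 -> [0, 8, 8, 8, 8]

Answer: 0 8 8 8 8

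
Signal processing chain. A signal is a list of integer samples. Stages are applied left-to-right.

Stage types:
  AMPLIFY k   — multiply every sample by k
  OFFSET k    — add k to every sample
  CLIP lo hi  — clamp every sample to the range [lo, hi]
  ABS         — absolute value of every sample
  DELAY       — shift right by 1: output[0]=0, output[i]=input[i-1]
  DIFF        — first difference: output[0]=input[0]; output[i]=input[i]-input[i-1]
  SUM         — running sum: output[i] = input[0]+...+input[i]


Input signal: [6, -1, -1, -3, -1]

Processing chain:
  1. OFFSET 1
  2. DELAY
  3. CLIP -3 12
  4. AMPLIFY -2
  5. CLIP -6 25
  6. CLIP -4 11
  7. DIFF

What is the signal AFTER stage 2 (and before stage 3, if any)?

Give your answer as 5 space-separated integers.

Answer: 0 7 0 0 -2

Derivation:
Input: [6, -1, -1, -3, -1]
Stage 1 (OFFSET 1): 6+1=7, -1+1=0, -1+1=0, -3+1=-2, -1+1=0 -> [7, 0, 0, -2, 0]
Stage 2 (DELAY): [0, 7, 0, 0, -2] = [0, 7, 0, 0, -2] -> [0, 7, 0, 0, -2]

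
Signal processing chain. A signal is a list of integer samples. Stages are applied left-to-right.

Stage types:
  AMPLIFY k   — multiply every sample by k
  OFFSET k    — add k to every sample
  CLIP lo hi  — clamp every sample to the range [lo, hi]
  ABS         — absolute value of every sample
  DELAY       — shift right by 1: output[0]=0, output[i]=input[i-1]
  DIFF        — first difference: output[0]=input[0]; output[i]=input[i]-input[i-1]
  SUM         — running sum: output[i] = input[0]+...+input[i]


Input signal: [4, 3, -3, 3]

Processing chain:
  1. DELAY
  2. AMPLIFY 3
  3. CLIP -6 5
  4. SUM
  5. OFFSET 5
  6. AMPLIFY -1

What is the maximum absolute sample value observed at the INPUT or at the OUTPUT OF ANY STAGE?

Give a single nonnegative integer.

Input: [4, 3, -3, 3] (max |s|=4)
Stage 1 (DELAY): [0, 4, 3, -3] = [0, 4, 3, -3] -> [0, 4, 3, -3] (max |s|=4)
Stage 2 (AMPLIFY 3): 0*3=0, 4*3=12, 3*3=9, -3*3=-9 -> [0, 12, 9, -9] (max |s|=12)
Stage 3 (CLIP -6 5): clip(0,-6,5)=0, clip(12,-6,5)=5, clip(9,-6,5)=5, clip(-9,-6,5)=-6 -> [0, 5, 5, -6] (max |s|=6)
Stage 4 (SUM): sum[0..0]=0, sum[0..1]=5, sum[0..2]=10, sum[0..3]=4 -> [0, 5, 10, 4] (max |s|=10)
Stage 5 (OFFSET 5): 0+5=5, 5+5=10, 10+5=15, 4+5=9 -> [5, 10, 15, 9] (max |s|=15)
Stage 6 (AMPLIFY -1): 5*-1=-5, 10*-1=-10, 15*-1=-15, 9*-1=-9 -> [-5, -10, -15, -9] (max |s|=15)
Overall max amplitude: 15

Answer: 15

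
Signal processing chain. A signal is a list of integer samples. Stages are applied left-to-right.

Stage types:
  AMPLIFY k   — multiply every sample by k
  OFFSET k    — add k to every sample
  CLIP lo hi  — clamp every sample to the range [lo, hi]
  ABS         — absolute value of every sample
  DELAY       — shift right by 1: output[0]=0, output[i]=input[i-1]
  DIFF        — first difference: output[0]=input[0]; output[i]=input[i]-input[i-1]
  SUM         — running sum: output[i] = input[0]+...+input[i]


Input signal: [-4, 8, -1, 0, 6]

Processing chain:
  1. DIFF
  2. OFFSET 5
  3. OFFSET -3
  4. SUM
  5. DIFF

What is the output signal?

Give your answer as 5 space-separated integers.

Answer: -2 14 -7 3 8

Derivation:
Input: [-4, 8, -1, 0, 6]
Stage 1 (DIFF): s[0]=-4, 8--4=12, -1-8=-9, 0--1=1, 6-0=6 -> [-4, 12, -9, 1, 6]
Stage 2 (OFFSET 5): -4+5=1, 12+5=17, -9+5=-4, 1+5=6, 6+5=11 -> [1, 17, -4, 6, 11]
Stage 3 (OFFSET -3): 1+-3=-2, 17+-3=14, -4+-3=-7, 6+-3=3, 11+-3=8 -> [-2, 14, -7, 3, 8]
Stage 4 (SUM): sum[0..0]=-2, sum[0..1]=12, sum[0..2]=5, sum[0..3]=8, sum[0..4]=16 -> [-2, 12, 5, 8, 16]
Stage 5 (DIFF): s[0]=-2, 12--2=14, 5-12=-7, 8-5=3, 16-8=8 -> [-2, 14, -7, 3, 8]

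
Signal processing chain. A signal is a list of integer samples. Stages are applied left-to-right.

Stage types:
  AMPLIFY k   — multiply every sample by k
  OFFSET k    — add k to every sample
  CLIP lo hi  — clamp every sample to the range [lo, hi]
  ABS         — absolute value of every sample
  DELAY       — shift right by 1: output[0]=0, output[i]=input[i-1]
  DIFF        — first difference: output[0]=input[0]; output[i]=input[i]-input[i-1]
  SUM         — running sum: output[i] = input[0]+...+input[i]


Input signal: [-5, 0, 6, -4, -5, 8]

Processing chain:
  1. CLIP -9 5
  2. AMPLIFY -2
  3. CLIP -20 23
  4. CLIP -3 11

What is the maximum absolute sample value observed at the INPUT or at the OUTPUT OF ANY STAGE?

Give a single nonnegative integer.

Input: [-5, 0, 6, -4, -5, 8] (max |s|=8)
Stage 1 (CLIP -9 5): clip(-5,-9,5)=-5, clip(0,-9,5)=0, clip(6,-9,5)=5, clip(-4,-9,5)=-4, clip(-5,-9,5)=-5, clip(8,-9,5)=5 -> [-5, 0, 5, -4, -5, 5] (max |s|=5)
Stage 2 (AMPLIFY -2): -5*-2=10, 0*-2=0, 5*-2=-10, -4*-2=8, -5*-2=10, 5*-2=-10 -> [10, 0, -10, 8, 10, -10] (max |s|=10)
Stage 3 (CLIP -20 23): clip(10,-20,23)=10, clip(0,-20,23)=0, clip(-10,-20,23)=-10, clip(8,-20,23)=8, clip(10,-20,23)=10, clip(-10,-20,23)=-10 -> [10, 0, -10, 8, 10, -10] (max |s|=10)
Stage 4 (CLIP -3 11): clip(10,-3,11)=10, clip(0,-3,11)=0, clip(-10,-3,11)=-3, clip(8,-3,11)=8, clip(10,-3,11)=10, clip(-10,-3,11)=-3 -> [10, 0, -3, 8, 10, -3] (max |s|=10)
Overall max amplitude: 10

Answer: 10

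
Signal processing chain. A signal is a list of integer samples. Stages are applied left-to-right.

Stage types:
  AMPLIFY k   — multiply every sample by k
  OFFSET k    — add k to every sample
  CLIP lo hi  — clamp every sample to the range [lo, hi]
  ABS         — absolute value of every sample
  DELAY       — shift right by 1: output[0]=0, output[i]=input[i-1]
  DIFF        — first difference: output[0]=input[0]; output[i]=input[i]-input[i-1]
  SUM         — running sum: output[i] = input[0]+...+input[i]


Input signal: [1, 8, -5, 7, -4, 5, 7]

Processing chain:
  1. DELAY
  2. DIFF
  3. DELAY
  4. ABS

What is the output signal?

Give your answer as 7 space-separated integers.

Answer: 0 0 1 7 13 12 11

Derivation:
Input: [1, 8, -5, 7, -4, 5, 7]
Stage 1 (DELAY): [0, 1, 8, -5, 7, -4, 5] = [0, 1, 8, -5, 7, -4, 5] -> [0, 1, 8, -5, 7, -4, 5]
Stage 2 (DIFF): s[0]=0, 1-0=1, 8-1=7, -5-8=-13, 7--5=12, -4-7=-11, 5--4=9 -> [0, 1, 7, -13, 12, -11, 9]
Stage 3 (DELAY): [0, 0, 1, 7, -13, 12, -11] = [0, 0, 1, 7, -13, 12, -11] -> [0, 0, 1, 7, -13, 12, -11]
Stage 4 (ABS): |0|=0, |0|=0, |1|=1, |7|=7, |-13|=13, |12|=12, |-11|=11 -> [0, 0, 1, 7, 13, 12, 11]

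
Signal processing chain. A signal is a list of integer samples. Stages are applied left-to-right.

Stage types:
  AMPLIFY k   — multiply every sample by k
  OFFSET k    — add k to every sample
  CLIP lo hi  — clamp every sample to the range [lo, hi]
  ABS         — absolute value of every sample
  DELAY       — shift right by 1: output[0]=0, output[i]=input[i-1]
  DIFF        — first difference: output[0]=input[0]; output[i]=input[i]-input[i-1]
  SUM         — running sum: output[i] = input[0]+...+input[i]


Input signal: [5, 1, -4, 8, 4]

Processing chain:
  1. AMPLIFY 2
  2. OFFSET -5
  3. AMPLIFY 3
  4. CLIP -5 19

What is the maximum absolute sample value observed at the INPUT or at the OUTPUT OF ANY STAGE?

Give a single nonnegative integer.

Input: [5, 1, -4, 8, 4] (max |s|=8)
Stage 1 (AMPLIFY 2): 5*2=10, 1*2=2, -4*2=-8, 8*2=16, 4*2=8 -> [10, 2, -8, 16, 8] (max |s|=16)
Stage 2 (OFFSET -5): 10+-5=5, 2+-5=-3, -8+-5=-13, 16+-5=11, 8+-5=3 -> [5, -3, -13, 11, 3] (max |s|=13)
Stage 3 (AMPLIFY 3): 5*3=15, -3*3=-9, -13*3=-39, 11*3=33, 3*3=9 -> [15, -9, -39, 33, 9] (max |s|=39)
Stage 4 (CLIP -5 19): clip(15,-5,19)=15, clip(-9,-5,19)=-5, clip(-39,-5,19)=-5, clip(33,-5,19)=19, clip(9,-5,19)=9 -> [15, -5, -5, 19, 9] (max |s|=19)
Overall max amplitude: 39

Answer: 39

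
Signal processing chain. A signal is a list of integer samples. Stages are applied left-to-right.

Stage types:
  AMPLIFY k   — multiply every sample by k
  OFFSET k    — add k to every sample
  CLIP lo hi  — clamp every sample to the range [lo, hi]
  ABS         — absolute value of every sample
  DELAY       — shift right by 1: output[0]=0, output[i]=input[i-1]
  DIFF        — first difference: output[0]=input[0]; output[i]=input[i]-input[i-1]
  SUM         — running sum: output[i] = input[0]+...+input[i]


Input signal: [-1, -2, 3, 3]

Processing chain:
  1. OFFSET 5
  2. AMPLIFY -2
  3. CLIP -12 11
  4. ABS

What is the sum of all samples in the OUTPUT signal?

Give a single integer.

Answer: 38

Derivation:
Input: [-1, -2, 3, 3]
Stage 1 (OFFSET 5): -1+5=4, -2+5=3, 3+5=8, 3+5=8 -> [4, 3, 8, 8]
Stage 2 (AMPLIFY -2): 4*-2=-8, 3*-2=-6, 8*-2=-16, 8*-2=-16 -> [-8, -6, -16, -16]
Stage 3 (CLIP -12 11): clip(-8,-12,11)=-8, clip(-6,-12,11)=-6, clip(-16,-12,11)=-12, clip(-16,-12,11)=-12 -> [-8, -6, -12, -12]
Stage 4 (ABS): |-8|=8, |-6|=6, |-12|=12, |-12|=12 -> [8, 6, 12, 12]
Output sum: 38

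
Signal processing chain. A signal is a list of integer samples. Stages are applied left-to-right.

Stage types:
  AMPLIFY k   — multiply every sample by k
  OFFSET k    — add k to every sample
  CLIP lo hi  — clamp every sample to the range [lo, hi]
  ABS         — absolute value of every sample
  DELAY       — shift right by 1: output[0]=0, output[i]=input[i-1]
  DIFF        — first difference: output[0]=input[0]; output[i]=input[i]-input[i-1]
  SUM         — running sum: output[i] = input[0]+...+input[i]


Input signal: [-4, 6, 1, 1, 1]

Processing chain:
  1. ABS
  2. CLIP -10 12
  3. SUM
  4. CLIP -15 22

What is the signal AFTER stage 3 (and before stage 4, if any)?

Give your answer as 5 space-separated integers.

Input: [-4, 6, 1, 1, 1]
Stage 1 (ABS): |-4|=4, |6|=6, |1|=1, |1|=1, |1|=1 -> [4, 6, 1, 1, 1]
Stage 2 (CLIP -10 12): clip(4,-10,12)=4, clip(6,-10,12)=6, clip(1,-10,12)=1, clip(1,-10,12)=1, clip(1,-10,12)=1 -> [4, 6, 1, 1, 1]
Stage 3 (SUM): sum[0..0]=4, sum[0..1]=10, sum[0..2]=11, sum[0..3]=12, sum[0..4]=13 -> [4, 10, 11, 12, 13]

Answer: 4 10 11 12 13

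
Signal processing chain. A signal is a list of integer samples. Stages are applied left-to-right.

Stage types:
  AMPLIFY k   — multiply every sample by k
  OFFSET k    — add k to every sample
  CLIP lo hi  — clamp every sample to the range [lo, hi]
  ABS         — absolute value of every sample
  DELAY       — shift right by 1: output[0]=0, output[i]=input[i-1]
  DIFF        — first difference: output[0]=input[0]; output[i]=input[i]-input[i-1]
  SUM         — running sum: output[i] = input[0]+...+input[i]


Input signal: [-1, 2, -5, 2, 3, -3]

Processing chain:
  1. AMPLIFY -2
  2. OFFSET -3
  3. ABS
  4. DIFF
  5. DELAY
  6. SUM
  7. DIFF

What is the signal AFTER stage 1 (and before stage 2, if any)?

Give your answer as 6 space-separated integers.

Input: [-1, 2, -5, 2, 3, -3]
Stage 1 (AMPLIFY -2): -1*-2=2, 2*-2=-4, -5*-2=10, 2*-2=-4, 3*-2=-6, -3*-2=6 -> [2, -4, 10, -4, -6, 6]

Answer: 2 -4 10 -4 -6 6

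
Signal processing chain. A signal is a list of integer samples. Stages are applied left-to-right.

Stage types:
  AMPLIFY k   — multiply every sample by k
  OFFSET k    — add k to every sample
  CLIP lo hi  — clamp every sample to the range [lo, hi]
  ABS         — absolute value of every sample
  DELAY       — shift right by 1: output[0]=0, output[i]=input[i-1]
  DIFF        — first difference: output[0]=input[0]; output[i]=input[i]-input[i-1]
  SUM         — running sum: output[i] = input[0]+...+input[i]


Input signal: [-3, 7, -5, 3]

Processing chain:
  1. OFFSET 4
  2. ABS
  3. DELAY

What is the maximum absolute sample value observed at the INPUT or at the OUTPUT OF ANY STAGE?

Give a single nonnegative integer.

Input: [-3, 7, -5, 3] (max |s|=7)
Stage 1 (OFFSET 4): -3+4=1, 7+4=11, -5+4=-1, 3+4=7 -> [1, 11, -1, 7] (max |s|=11)
Stage 2 (ABS): |1|=1, |11|=11, |-1|=1, |7|=7 -> [1, 11, 1, 7] (max |s|=11)
Stage 3 (DELAY): [0, 1, 11, 1] = [0, 1, 11, 1] -> [0, 1, 11, 1] (max |s|=11)
Overall max amplitude: 11

Answer: 11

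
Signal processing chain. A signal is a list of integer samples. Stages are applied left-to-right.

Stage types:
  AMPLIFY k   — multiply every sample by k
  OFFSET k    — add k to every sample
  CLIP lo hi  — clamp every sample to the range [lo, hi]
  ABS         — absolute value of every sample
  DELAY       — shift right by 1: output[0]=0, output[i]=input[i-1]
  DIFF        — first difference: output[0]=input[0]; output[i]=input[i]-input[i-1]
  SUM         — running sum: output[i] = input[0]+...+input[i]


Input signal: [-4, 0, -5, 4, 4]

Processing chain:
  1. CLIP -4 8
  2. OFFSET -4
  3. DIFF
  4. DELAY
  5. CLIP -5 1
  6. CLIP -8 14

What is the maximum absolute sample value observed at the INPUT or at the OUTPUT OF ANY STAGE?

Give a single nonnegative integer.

Answer: 8

Derivation:
Input: [-4, 0, -5, 4, 4] (max |s|=5)
Stage 1 (CLIP -4 8): clip(-4,-4,8)=-4, clip(0,-4,8)=0, clip(-5,-4,8)=-4, clip(4,-4,8)=4, clip(4,-4,8)=4 -> [-4, 0, -4, 4, 4] (max |s|=4)
Stage 2 (OFFSET -4): -4+-4=-8, 0+-4=-4, -4+-4=-8, 4+-4=0, 4+-4=0 -> [-8, -4, -8, 0, 0] (max |s|=8)
Stage 3 (DIFF): s[0]=-8, -4--8=4, -8--4=-4, 0--8=8, 0-0=0 -> [-8, 4, -4, 8, 0] (max |s|=8)
Stage 4 (DELAY): [0, -8, 4, -4, 8] = [0, -8, 4, -4, 8] -> [0, -8, 4, -4, 8] (max |s|=8)
Stage 5 (CLIP -5 1): clip(0,-5,1)=0, clip(-8,-5,1)=-5, clip(4,-5,1)=1, clip(-4,-5,1)=-4, clip(8,-5,1)=1 -> [0, -5, 1, -4, 1] (max |s|=5)
Stage 6 (CLIP -8 14): clip(0,-8,14)=0, clip(-5,-8,14)=-5, clip(1,-8,14)=1, clip(-4,-8,14)=-4, clip(1,-8,14)=1 -> [0, -5, 1, -4, 1] (max |s|=5)
Overall max amplitude: 8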